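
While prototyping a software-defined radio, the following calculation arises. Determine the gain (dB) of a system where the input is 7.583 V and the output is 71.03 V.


Voltage gain in dB:
G = 20 * log10(Vout / Vin)
  = 20 * log10(71.03 / 7.583)
  = 20 * log10(9.367005)
  = 20 * 0.971601
  = 19.43 dB

19.43 dB


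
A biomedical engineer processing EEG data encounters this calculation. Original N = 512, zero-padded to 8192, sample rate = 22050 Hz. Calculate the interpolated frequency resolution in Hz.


Frequency resolution after zero-padding:
N_padded = 512 * 16 = 8192
df = fs / N_padded
   = 22050 / 8192
   = 2.6917 Hz

2.6917 Hz


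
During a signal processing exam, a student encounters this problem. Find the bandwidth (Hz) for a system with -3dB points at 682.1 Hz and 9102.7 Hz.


Bandwidth is the difference of -3dB frequencies:
BW = f_high - f_low
   = 9102.7 - 682.1
   = 8420.6 Hz

8420.6 Hz


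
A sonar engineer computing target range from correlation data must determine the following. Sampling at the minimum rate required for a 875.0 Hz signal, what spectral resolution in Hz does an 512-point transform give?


Step 1 — Nyquist sampling rate:
fs = 2 * fmax = 2 * 875.0 = 1750.0 Hz

Step 2 — DFT bin spacing:
df = fs / N = 1750.0 / 512 = 3.418 Hz

3.418 Hz


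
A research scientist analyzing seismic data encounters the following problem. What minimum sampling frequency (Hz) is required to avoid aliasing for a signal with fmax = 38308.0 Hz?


The Nyquist rate is twice the maximum frequency component.
fs_min = 2 * fmax
      = 2 * 38308.0
      = 76616.0 Hz

76616.0


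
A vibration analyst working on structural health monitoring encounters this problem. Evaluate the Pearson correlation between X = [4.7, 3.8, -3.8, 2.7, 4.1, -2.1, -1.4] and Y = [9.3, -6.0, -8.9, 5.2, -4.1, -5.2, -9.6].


Pearson correlation coefficient (population):
r = cov(X,Y) / (std(X) * std(Y))
Mean X = 1.1429, Mean Y = -2.7571
Cov(X,Y) = 14.053878
Std(X) = 3.213746, Std(Y) = 6.67123
r = 0.6555

0.6555


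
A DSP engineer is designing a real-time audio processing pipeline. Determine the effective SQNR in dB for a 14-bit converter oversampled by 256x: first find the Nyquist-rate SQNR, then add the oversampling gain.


Step 1 — baseline SQNR at Nyquist:
SQNR_base = 6.02*N + 1.76
          = 6.02*14 + 1.76
          = 86.04 dB

Step 2 — oversampling processing gain:
G = 10*log10(OSR) = 10*log10(256) = 24.08 dB

Step 3 — total:
SQNR_total = 86.04 + 24.08 = 110.12 dB

Base SQNR = 86.04 dB; oversampled SQNR = 110.12 dB


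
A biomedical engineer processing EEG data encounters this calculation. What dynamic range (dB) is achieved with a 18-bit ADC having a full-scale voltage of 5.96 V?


Dynamic range from full-scale to LSB:
V_min = V_max / 2^bits = 5.96 / 2^18
DR = 20 * log10(V_max / V_min)
   = 20 * log10(2^18)
   = 20 * 18 * log10(2)
   = 108.37 dB

108.37 dB


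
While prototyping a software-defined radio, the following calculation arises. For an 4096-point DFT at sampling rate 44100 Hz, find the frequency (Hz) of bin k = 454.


Frequency of DFT bin k:
f_k = k * fs / N
    = 454 * 44100 / 4096
    = 20021400 / 4096
    = 4888.037 Hz

4888.037 Hz


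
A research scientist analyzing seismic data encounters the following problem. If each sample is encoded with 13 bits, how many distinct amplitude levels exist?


Number of quantization levels = 2^N
= 2^13
= 8192

8192


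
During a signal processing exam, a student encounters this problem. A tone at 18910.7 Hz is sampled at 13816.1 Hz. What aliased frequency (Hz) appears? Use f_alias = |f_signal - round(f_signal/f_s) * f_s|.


Compute the nearest integer multiple of fs to the signal:
n = round(18910.7 / 13816.1) = 1
f_alias = |18910.7 - 1 * 13816.1|
        = |18910.7 - 13816.1|
        = 5094.6 Hz

5094.6


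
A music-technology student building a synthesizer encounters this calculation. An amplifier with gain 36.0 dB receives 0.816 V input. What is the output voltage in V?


Output voltage from dB gain:
V_out = V_in * 10^(gain_dB / 20)
      = 0.816 * 10^(36.0 / 20)
      = 0.816 * 63.095734
      = 51.4861 V

51.4861 V


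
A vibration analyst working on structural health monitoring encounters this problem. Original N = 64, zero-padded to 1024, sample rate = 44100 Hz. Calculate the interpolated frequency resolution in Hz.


Frequency resolution after zero-padding:
N_padded = 64 * 16 = 1024
df = fs / N_padded
   = 44100 / 1024
   = 43.0664 Hz

43.0664 Hz


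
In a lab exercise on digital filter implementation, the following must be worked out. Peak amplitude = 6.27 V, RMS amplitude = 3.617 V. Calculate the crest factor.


Crest factor is the ratio of peak to RMS:
CF = V_peak / V_rms
   = 6.27 / 3.617
   = 1.7335

1.7335


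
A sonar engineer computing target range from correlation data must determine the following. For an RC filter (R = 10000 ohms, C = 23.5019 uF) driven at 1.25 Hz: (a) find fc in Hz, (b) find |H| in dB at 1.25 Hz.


Step 1 — cutoff frequency:
fc = 1 / (2*pi*R*C)
C = 23.5019 uF = 2.35019e-05 F
fc = 1 / (2*pi*10000*2.35019e-05)
   = 0.6772 Hz

Step 2 — magnitude at f = 1.25 Hz:
|H(f)| = 1 / sqrt(1 + (f/fc)^2)
f/fc = 1.25 / 0.6772 = 1.845836
|H| = 1 / sqrt(1 + 3.407111) = 0.4763465
|H|_dB = 20*log10(0.4763465) = -6.44 dB

fc = 0.6772 Hz; |H(1.25 Hz)| = -6.44 dB


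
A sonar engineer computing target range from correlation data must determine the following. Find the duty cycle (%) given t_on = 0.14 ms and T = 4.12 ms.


Duty cycle as a percentage:
DC = (t_on / T) * 100
   = (0.14 / 4.12) * 100
   = 0.033981 * 100
   = 3.4 %

3.4 %


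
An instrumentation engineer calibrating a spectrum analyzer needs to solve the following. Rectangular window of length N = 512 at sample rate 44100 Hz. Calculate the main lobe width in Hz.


Main lobe width for a rectangular window:
Width = 2 * fs / N
      = 2 * 44100 / 512
      = 88200 / 512
      = 172.266 Hz

172.266 Hz


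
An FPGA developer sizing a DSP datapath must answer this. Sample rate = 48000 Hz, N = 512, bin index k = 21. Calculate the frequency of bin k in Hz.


Frequency of DFT bin k:
f_k = k * fs / N
    = 21 * 48000 / 512
    = 1008000 / 512
    = 1968.75 Hz

1968.75 Hz


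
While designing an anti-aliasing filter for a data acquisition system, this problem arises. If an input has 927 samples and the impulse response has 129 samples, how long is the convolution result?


Linear convolution output length:
L = N + M - 1
  = 927 + 129 - 1
  = 1055 samples

1055


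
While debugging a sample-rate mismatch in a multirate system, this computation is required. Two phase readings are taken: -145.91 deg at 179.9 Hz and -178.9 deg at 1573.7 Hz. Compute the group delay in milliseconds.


Group delay from phase difference:
tau = -d(phi)/d(omega)
d(phi) = -32.99 deg = -0.575784 rad
d(omega) = 2*pi*(1573.7 - 179.9) = 8757.5037 rad/s
tau = -(-0.575784) / 8757.5037
    = 0.0657 ms

0.0657 ms


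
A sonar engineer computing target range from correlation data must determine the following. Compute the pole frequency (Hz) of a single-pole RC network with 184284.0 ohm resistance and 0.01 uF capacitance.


Cutoff frequency of a first-order RC filter:
fc = 1 / (2 * pi * R * C)
C = 0.01 uF = 1e-08 F
fc = 1 / (2 * pi * 184284.0 * 1e-08)
   = 1 / 0.011578905211483
   = 86.363951 Hz

86.363951 Hz


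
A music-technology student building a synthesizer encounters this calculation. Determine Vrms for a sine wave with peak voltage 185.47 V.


RMS voltage for a sinusoidal waveform:
V_rms = V_peak / sqrt(2)
      = 185.47 / 1.414214
      = 131.147 V

131.147 V


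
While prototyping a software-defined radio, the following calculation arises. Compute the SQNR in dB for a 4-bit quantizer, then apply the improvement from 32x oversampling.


Step 1 — baseline SQNR at Nyquist:
SQNR_base = 6.02*N + 1.76
          = 6.02*4 + 1.76
          = 25.84 dB

Step 2 — oversampling processing gain:
G = 10*log10(OSR) = 10*log10(32) = 15.05 dB

Step 3 — total:
SQNR_total = 25.84 + 15.05 = 40.89 dB

Base SQNR = 25.84 dB; oversampled SQNR = 40.89 dB


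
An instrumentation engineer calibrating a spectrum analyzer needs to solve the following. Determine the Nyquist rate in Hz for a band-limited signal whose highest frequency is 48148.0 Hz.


The Nyquist rate is twice the maximum frequency component.
fs_min = 2 * fmax
      = 2 * 48148.0
      = 96296.0 Hz

96296.0


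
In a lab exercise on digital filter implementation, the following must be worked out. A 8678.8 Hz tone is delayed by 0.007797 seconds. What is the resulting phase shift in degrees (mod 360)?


Phase shift from frequency and time delay:
phi = 360 * f * t_delay
    = 360 * 8678.8 * 0.007797
    = 24360.7 degrees
    mod 360 = 240.7 degrees

240.7 degrees


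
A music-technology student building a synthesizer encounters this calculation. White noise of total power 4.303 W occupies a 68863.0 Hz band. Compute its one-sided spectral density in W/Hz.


Power spectral density:
PSD = P / BW
    = 4.303 / 68863.0
    = 6.249e-05 W/Hz

6.249e-05 W/Hz


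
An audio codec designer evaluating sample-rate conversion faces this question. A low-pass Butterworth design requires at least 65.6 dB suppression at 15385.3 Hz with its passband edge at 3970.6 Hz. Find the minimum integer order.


Butterworth filter order formula:
n = log10(10^(A/10) - 1) / (2 * log10(f_stop/f_pass))
10^(65.6/10) - 1 = 3630779.5477
f_stop/f_pass = 15385.3 / 3970.6 = 3.8748
n = 5.5759 -> ceil = 6

6


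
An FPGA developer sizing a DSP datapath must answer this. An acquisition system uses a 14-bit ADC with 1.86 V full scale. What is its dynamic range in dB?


Dynamic range from full-scale to LSB:
V_min = V_max / 2^bits = 1.86 / 2^14
DR = 20 * log10(V_max / V_min)
   = 20 * log10(2^14)
   = 20 * 14 * log10(2)
   = 84.29 dB

84.29 dB


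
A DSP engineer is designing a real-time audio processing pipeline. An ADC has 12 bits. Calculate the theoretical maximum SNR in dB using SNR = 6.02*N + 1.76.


Theoretical SNR for a full-scale sinusoid:
SNR = 6.02 * N + 1.76
    = 6.02 * 12 + 1.76
    = 72.24 + 1.76
    = 74.0 dB

74.0 dB


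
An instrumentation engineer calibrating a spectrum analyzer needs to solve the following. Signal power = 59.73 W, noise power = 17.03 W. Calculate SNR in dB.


SNR in decibels:
SNR = 10 * log10(Ps / Pn)
    = 10 * log10(59.73 / 17.03)
    = 10 * log10(3.5073)
    = 10 * 0.545
    = 5.45 dB

5.45 dB


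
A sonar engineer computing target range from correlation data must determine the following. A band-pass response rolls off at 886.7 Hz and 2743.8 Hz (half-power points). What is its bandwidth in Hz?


Bandwidth is the difference of -3dB frequencies:
BW = f_high - f_low
   = 2743.8 - 886.7
   = 1857.1 Hz

1857.1 Hz


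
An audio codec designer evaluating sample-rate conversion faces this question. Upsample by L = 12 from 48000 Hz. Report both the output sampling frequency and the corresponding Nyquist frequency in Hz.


Step 1 — output sample rate after interpolation by L:
fs_out = L * fs_in = 12 * 48000 = 576000 Hz

Step 2 — Nyquist frequency of the output stream:
f_Nyq = fs_out / 2 = 576000 / 2 = 288000.0 Hz

fs_out = 576000 Hz; f_Nyquist = 288000.0 Hz


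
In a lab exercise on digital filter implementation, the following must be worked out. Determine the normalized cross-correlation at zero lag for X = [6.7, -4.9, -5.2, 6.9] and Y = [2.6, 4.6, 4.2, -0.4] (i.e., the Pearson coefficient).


Pearson correlation coefficient (population):
r = cov(X,Y) / (std(X) * std(Y))
Mean X = 0.875, Mean Y = 2.75
Cov(X,Y) = -9.83625
Std(X) = 5.926371, Std(Y) = 1.966596
r = -0.844

-0.844


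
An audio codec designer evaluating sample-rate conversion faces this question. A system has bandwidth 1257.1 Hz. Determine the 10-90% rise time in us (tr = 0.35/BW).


Rise time from bandwidth relationship:
tr = 0.35 / BW
   = 0.35 / 1257.1
   = 0.0002784185825 s
   = 278.4186 us

278.4186 us


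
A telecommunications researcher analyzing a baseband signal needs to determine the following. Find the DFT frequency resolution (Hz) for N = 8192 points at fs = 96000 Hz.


DFT frequency resolution:
df = fs / N
   = 96000 / 8192
   = 11.7188 Hz

11.7188 Hz


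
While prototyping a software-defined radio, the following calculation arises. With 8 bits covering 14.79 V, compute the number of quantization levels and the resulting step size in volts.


Step 1 — number of quantization levels:
L = 2^N = 2^8 = 256

Step 2 — LSB step size:
delta = Vfs / L
      = 14.79 / 256
      = 0.05777344 V

Levels = 256; step size = 0.05777344 V


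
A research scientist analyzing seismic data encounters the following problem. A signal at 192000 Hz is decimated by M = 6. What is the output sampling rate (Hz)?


Decimation reduces the sample rate:
fs_out = fs_in / M
       = 192000 / 6
       = 32000.0 Hz

32000.0 Hz


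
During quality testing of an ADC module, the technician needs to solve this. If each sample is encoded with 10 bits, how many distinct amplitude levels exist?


Number of quantization levels = 2^N
= 2^10
= 1024

1024


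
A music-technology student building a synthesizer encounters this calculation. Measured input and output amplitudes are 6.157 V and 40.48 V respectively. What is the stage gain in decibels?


Voltage gain in dB:
G = 20 * log10(Vout / Vin)
  = 20 * log10(40.48 / 6.157)
  = 20 * log10(6.574631)
  = 20 * 0.817871
  = 16.36 dB

16.36 dB


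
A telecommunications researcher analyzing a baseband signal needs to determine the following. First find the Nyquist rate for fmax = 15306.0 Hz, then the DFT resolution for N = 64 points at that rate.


Step 1 — Nyquist sampling rate:
fs = 2 * fmax = 2 * 15306.0 = 30612.0 Hz

Step 2 — DFT bin spacing:
df = fs / N = 30612.0 / 64 = 478.3125 Hz

478.3125 Hz


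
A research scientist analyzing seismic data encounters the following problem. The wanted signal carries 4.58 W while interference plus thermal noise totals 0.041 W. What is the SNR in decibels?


SNR in decibels:
SNR = 10 * log10(Ps / Pn)
    = 10 * log10(4.58 / 0.041)
    = 10 * log10(111.7073)
    = 10 * 2.0481
    = 20.48 dB

20.48 dB


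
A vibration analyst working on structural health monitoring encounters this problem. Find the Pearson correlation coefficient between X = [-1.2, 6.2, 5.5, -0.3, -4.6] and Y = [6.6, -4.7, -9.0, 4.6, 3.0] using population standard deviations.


Pearson correlation coefficient (population):
r = cov(X,Y) / (std(X) * std(Y))
Mean X = 1.12, Mean Y = 0.1
Cov(X,Y) = -20.46
Std(X) = 4.125724, Std(Y) = 5.945755
r = -0.8341

-0.8341


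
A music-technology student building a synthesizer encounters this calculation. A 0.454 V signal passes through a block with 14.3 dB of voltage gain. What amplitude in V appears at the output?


Output voltage from dB gain:
V_out = V_in * 10^(gain_dB / 20)
      = 0.454 * 10^(14.3 / 20)
      = 0.454 * 5.188
      = 2.3554 V

2.3554 V


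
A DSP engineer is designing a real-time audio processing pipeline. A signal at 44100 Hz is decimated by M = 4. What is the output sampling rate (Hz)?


Decimation reduces the sample rate:
fs_out = fs_in / M
       = 44100 / 4
       = 11025.0 Hz

11025.0 Hz


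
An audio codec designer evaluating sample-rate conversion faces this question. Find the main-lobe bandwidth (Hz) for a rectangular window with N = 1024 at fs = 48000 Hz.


Main lobe width for a rectangular window:
Width = 2 * fs / N
      = 2 * 48000 / 1024
      = 96000 / 1024
      = 93.75 Hz

93.75 Hz


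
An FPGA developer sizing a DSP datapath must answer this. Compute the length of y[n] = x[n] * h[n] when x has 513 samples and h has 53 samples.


Linear convolution output length:
L = N + M - 1
  = 513 + 53 - 1
  = 565 samples

565


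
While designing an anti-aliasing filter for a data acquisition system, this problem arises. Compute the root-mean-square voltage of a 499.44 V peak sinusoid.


RMS voltage for a sinusoidal waveform:
V_rms = V_peak / sqrt(2)
      = 499.44 / 1.414214
      = 353.157 V

353.157 V


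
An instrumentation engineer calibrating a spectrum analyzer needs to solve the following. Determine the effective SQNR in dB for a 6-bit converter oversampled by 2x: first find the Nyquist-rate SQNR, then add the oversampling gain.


Step 1 — baseline SQNR at Nyquist:
SQNR_base = 6.02*N + 1.76
          = 6.02*6 + 1.76
          = 37.88 dB

Step 2 — oversampling processing gain:
G = 10*log10(OSR) = 10*log10(2) = 3.01 dB

Step 3 — total:
SQNR_total = 37.88 + 3.01 = 40.89 dB

Base SQNR = 37.88 dB; oversampled SQNR = 40.89 dB


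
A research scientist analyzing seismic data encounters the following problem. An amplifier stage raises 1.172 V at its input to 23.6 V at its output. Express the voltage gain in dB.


Voltage gain in dB:
G = 20 * log10(Vout / Vin)
  = 20 * log10(23.6 / 1.172)
  = 20 * log10(20.136519)
  = 20 * 1.303984
  = 26.08 dB

26.08 dB


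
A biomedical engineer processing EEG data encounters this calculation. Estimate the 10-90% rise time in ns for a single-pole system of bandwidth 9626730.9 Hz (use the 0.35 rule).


Rise time from bandwidth relationship:
tr = 0.35 / BW
   = 0.35 / 9626730.9
   = 3.635709813e-08 s
   = 36.3571 ns

36.3571 ns


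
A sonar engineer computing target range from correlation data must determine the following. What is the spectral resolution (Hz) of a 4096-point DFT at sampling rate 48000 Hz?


DFT frequency resolution:
df = fs / N
   = 48000 / 4096
   = 11.7188 Hz

11.7188 Hz


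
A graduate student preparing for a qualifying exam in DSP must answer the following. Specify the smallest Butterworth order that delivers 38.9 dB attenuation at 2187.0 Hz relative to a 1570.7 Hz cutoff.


Butterworth filter order formula:
n = log10(10^(A/10) - 1) / (2 * log10(f_stop/f_pass))
10^(38.9/10) - 1 = 7761.4712
f_stop/f_pass = 2187.0 / 1570.7 = 1.3924
n = 13.5297 -> ceil = 14

14


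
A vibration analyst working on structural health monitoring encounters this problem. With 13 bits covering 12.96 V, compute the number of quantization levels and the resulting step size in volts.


Step 1 — number of quantization levels:
L = 2^N = 2^13 = 8192

Step 2 — LSB step size:
delta = Vfs / L
      = 12.96 / 8192
      = 0.00158203 V

Levels = 8192; step size = 0.00158203 V


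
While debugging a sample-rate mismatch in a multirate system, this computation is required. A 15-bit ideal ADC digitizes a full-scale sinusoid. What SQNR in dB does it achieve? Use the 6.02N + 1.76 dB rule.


Theoretical SNR for a full-scale sinusoid:
SNR = 6.02 * N + 1.76
    = 6.02 * 15 + 1.76
    = 90.3 + 1.76
    = 92.06 dB

92.06 dB


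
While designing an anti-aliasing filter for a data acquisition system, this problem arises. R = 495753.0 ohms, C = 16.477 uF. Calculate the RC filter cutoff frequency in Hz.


Cutoff frequency of a first-order RC filter:
fc = 1 / (2 * pi * R * C)
C = 16.477 uF = 1.6477e-05 F
fc = 1 / (2 * pi * 495753.0 * 1.6477e-05)
   = 1 / 51.32433854903
   = 0.019484 Hz

0.019484 Hz


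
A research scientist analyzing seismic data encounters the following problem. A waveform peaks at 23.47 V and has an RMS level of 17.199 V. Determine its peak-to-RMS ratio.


Crest factor is the ratio of peak to RMS:
CF = V_peak / V_rms
   = 23.47 / 17.199
   = 1.3646

1.3646


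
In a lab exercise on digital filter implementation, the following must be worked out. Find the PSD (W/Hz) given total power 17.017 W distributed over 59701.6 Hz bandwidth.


Power spectral density:
PSD = P / BW
    = 17.017 / 59701.6
    = 0.00028503 W/Hz

0.00028503 W/Hz


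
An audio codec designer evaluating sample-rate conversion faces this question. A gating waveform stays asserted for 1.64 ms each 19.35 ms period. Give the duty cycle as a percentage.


Duty cycle as a percentage:
DC = (t_on / T) * 100
   = (1.64 / 19.35) * 100
   = 0.084755 * 100
   = 8.48 %

8.48 %


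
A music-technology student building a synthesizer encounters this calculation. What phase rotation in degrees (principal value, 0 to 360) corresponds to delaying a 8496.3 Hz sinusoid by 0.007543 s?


Phase shift from frequency and time delay:
phi = 360 * f * t_delay
    = 360 * 8496.3 * 0.007543
    = 23071.53 degrees
    mod 360 = 31.53 degrees

31.53 degrees


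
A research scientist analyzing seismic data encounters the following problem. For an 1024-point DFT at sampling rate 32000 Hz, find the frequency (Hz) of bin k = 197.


Frequency of DFT bin k:
f_k = k * fs / N
    = 197 * 32000 / 1024
    = 6304000 / 1024
    = 6156.25 Hz

6156.25 Hz


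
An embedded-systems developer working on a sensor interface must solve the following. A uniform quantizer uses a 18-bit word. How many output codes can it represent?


Number of quantization levels = 2^N
= 2^18
= 262144

262144


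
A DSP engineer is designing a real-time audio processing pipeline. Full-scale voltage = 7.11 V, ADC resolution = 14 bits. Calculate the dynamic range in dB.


Dynamic range from full-scale to LSB:
V_min = V_max / 2^bits = 7.11 / 2^14
DR = 20 * log10(V_max / V_min)
   = 20 * log10(2^14)
   = 20 * 14 * log10(2)
   = 84.29 dB

84.29 dB


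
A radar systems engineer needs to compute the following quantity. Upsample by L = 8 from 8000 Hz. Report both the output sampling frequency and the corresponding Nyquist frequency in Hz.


Step 1 — output sample rate after interpolation by L:
fs_out = L * fs_in = 8 * 8000 = 64000 Hz

Step 2 — Nyquist frequency of the output stream:
f_Nyq = fs_out / 2 = 64000 / 2 = 32000.0 Hz

fs_out = 64000 Hz; f_Nyquist = 32000.0 Hz


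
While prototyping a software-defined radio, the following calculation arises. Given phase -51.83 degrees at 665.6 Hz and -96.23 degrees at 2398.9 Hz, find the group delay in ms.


Group delay from phase difference:
tau = -d(phi)/d(omega)
d(phi) = -44.4 deg = -0.774926 rad
d(omega) = 2*pi*(2398.9 - 665.6) = 10890.6451 rad/s
tau = -(-0.774926) / 10890.6451
    = 0.0712 ms

0.0712 ms


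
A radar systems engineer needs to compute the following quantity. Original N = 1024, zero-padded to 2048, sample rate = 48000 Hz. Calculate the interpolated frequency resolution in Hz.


Frequency resolution after zero-padding:
N_padded = 1024 * 2 = 2048
df = fs / N_padded
   = 48000 / 2048
   = 23.4375 Hz

23.4375 Hz


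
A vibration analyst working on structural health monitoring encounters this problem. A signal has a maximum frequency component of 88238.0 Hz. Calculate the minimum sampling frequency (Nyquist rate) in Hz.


The Nyquist rate is twice the maximum frequency component.
fs_min = 2 * fmax
      = 2 * 88238.0
      = 176476.0 Hz

176476.0


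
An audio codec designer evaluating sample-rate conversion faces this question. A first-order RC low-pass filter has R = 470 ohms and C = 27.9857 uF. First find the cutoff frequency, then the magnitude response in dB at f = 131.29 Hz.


Step 1 — cutoff frequency:
fc = 1 / (2*pi*R*C)
C = 27.9857 uF = 2.79857e-05 F
fc = 1 / (2*pi*470*2.79857e-05)
   = 12.1 Hz

Step 2 — magnitude at f = 131.29 Hz:
|H(f)| = 1 / sqrt(1 + (f/fc)^2)
f/fc = 131.29 / 12.1 = 10.850413
|H| = 1 / sqrt(1 + 117.731462) = 0.0917735
|H|_dB = 20*log10(0.0917735) = -20.75 dB

fc = 12.1 Hz; |H(131.29 Hz)| = -20.75 dB


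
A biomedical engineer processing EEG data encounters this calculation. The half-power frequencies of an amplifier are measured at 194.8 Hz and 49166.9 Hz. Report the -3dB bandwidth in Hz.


Bandwidth is the difference of -3dB frequencies:
BW = f_high - f_low
   = 49166.9 - 194.8
   = 48972.1 Hz

48972.1 Hz


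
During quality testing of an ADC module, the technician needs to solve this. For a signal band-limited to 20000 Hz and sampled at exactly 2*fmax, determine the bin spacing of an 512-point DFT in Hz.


Step 1 — Nyquist sampling rate:
fs = 2 * fmax = 2 * 20000 = 40000 Hz

Step 2 — DFT bin spacing:
df = fs / N = 40000 / 512 = 78.125 Hz

78.125 Hz


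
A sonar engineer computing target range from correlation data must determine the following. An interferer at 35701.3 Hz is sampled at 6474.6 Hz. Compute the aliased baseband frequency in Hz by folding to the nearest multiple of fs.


Compute the nearest integer multiple of fs to the signal:
n = round(35701.3 / 6474.6) = 6
f_alias = |35701.3 - 6 * 6474.6|
        = |35701.3 - 38847.6|
        = 3146.3 Hz

3146.3


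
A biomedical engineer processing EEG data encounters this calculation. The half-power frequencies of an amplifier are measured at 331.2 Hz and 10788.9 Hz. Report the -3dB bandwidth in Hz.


Bandwidth is the difference of -3dB frequencies:
BW = f_high - f_low
   = 10788.9 - 331.2
   = 10457.7 Hz

10457.7 Hz


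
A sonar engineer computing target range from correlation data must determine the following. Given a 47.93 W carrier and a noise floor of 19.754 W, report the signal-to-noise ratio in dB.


SNR in decibels:
SNR = 10 * log10(Ps / Pn)
    = 10 * log10(47.93 / 19.754)
    = 10 * log10(2.4263)
    = 10 * 0.385
    = 3.85 dB

3.85 dB


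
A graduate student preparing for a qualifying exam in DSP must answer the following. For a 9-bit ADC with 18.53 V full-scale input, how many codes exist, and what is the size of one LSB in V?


Step 1 — number of quantization levels:
L = 2^N = 2^9 = 512

Step 2 — LSB step size:
delta = Vfs / L
      = 18.53 / 512
      = 0.03619141 V

Levels = 512; step size = 0.03619141 V


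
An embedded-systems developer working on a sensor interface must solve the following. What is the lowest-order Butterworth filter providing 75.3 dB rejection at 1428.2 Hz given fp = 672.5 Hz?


Butterworth filter order formula:
n = log10(10^(A/10) - 1) / (2 * log10(f_stop/f_pass))
10^(75.3/10) - 1 = 33884414.6139
f_stop/f_pass = 1428.2 / 672.5 = 2.1237
n = 11.5104 -> ceil = 12

12


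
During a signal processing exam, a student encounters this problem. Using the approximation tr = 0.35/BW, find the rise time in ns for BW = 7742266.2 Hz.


Rise time from bandwidth relationship:
tr = 0.35 / BW
   = 0.35 / 7742266.2
   = 4.520640223e-08 s
   = 45.2064 ns

45.2064 ns


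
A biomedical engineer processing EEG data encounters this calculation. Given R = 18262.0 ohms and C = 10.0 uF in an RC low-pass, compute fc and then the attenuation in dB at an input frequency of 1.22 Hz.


Step 1 — cutoff frequency:
fc = 1 / (2*pi*R*C)
C = 10.0 uF = 1e-05 F
fc = 1 / (2*pi*18262.0*1e-05)
   = 0.871509 Hz

Step 2 — magnitude at f = 1.22 Hz:
|H(f)| = 1 / sqrt(1 + (f/fc)^2)
f/fc = 1.22 / 0.871509 = 1.399871
|H| = 1 / sqrt(1 + 1.959639) = 0.5812736
|H|_dB = 20*log10(0.5812736) = -4.71 dB

fc = 0.871509 Hz; |H(1.22 Hz)| = -4.71 dB


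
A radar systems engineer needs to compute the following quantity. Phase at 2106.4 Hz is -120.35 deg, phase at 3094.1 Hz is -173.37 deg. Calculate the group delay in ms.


Group delay from phase difference:
tau = -d(phi)/d(omega)
d(phi) = -53.02 deg = -0.925374 rad
d(omega) = 2*pi*(3094.1 - 2106.4) = 6205.9021 rad/s
tau = -(-0.925374) / 6205.9021
    = 0.1491 ms

0.1491 ms


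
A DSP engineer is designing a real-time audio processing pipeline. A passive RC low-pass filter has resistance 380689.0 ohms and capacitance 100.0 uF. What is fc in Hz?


Cutoff frequency of a first-order RC filter:
fc = 1 / (2 * pi * R * C)
C = 100.0 uF = 0.0001 F
fc = 1 / (2 * pi * 380689.0 * 0.0001)
   = 1 / 239.19395314049
   = 0.004181 Hz

0.004181 Hz


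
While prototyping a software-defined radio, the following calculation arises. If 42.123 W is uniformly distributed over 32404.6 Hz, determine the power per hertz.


Power spectral density:
PSD = P / BW
    = 42.123 / 32404.6
    = 0.00129991 W/Hz

0.00129991 W/Hz


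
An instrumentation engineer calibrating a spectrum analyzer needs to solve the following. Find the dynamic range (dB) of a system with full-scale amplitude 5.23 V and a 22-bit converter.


Dynamic range from full-scale to LSB:
V_min = V_max / 2^bits = 5.23 / 2^22
DR = 20 * log10(V_max / V_min)
   = 20 * log10(2^22)
   = 20 * 22 * log10(2)
   = 132.45 dB

132.45 dB


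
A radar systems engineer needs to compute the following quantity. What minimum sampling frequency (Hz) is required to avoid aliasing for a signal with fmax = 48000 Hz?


The Nyquist rate is twice the maximum frequency component.
fs_min = 2 * fmax
      = 2 * 48000
      = 96000 Hz

96000


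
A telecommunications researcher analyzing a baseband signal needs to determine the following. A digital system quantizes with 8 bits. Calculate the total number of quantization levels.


Number of quantization levels = 2^N
= 2^8
= 256

256


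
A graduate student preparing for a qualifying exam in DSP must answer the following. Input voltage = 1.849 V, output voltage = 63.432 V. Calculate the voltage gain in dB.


Voltage gain in dB:
G = 20 * log10(Vout / Vin)
  = 20 * log10(63.432 / 1.849)
  = 20 * log10(34.306111)
  = 20 * 1.535371
  = 30.71 dB

30.71 dB


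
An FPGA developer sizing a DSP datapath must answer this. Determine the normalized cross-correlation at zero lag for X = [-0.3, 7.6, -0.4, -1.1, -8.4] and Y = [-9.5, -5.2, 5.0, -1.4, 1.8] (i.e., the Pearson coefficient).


Pearson correlation coefficient (population):
r = cov(X,Y) / (std(X) * std(Y))
Mean X = -0.52, Mean Y = -1.86
Cov(X,Y) = -11.4172
Std(X) = 5.068096, Std(Y) = 5.102784
r = -0.4415

-0.4415


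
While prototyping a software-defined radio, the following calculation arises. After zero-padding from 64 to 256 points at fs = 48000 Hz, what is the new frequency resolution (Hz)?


Frequency resolution after zero-padding:
N_padded = 64 * 4 = 256
df = fs / N_padded
   = 48000 / 256
   = 187.5 Hz

187.5 Hz


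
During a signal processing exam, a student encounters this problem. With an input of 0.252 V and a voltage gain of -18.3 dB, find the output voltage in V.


Output voltage from dB gain:
V_out = V_in * 10^(gain_dB / 20)
      = 0.252 * 10^(-18.3 / 20)
      = 0.252 * 0.121619
      = 0.0306 V

0.0306 V


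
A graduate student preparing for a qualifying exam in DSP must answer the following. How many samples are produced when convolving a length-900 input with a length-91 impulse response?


Linear convolution output length:
L = N + M - 1
  = 900 + 91 - 1
  = 990 samples

990


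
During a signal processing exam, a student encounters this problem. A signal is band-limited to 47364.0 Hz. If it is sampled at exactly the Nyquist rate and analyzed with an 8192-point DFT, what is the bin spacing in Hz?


Step 1 — Nyquist sampling rate:
fs = 2 * fmax = 2 * 47364.0 = 94728.0 Hz

Step 2 — DFT bin spacing:
df = fs / N = 94728.0 / 8192 = 11.5635 Hz

11.5635 Hz


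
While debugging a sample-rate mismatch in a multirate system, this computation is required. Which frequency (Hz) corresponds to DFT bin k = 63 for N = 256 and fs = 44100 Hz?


Frequency of DFT bin k:
f_k = k * fs / N
    = 63 * 44100 / 256
    = 2778300 / 256
    = 10852.734 Hz

10852.734 Hz


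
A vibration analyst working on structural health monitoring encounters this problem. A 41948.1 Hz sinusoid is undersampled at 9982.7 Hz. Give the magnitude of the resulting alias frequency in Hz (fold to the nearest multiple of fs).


Compute the nearest integer multiple of fs to the signal:
n = round(41948.1 / 9982.7) = 4
f_alias = |41948.1 - 4 * 9982.7|
        = |41948.1 - 39930.8|
        = 2017.3 Hz

2017.3


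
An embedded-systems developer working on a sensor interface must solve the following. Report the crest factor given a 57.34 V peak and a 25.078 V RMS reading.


Crest factor is the ratio of peak to RMS:
CF = V_peak / V_rms
   = 57.34 / 25.078
   = 2.2865

2.2865


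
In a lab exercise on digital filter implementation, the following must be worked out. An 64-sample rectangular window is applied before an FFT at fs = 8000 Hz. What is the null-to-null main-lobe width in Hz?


Main lobe width for a rectangular window:
Width = 2 * fs / N
      = 2 * 8000 / 64
      = 16000 / 64
      = 250.0 Hz

250.0 Hz


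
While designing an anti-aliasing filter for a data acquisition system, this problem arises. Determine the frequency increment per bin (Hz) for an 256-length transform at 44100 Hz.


DFT frequency resolution:
df = fs / N
   = 44100 / 256
   = 172.2656 Hz

172.2656 Hz


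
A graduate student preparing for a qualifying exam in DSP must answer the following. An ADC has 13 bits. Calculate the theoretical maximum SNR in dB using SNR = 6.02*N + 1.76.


Theoretical SNR for a full-scale sinusoid:
SNR = 6.02 * N + 1.76
    = 6.02 * 13 + 1.76
    = 78.26 + 1.76
    = 80.02 dB

80.02 dB


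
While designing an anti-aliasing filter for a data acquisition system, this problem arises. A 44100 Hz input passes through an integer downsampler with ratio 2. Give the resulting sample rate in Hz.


Decimation reduces the sample rate:
fs_out = fs_in / M
       = 44100 / 2
       = 22050.0 Hz

22050.0 Hz


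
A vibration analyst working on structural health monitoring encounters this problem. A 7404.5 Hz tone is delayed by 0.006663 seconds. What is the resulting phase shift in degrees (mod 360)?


Phase shift from frequency and time delay:
phi = 360 * f * t_delay
    = 360 * 7404.5 * 0.006663
    = 17761.03 degrees
    mod 360 = 121.03 degrees

121.03 degrees


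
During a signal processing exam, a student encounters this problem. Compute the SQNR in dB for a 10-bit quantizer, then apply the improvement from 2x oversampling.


Step 1 — baseline SQNR at Nyquist:
SQNR_base = 6.02*N + 1.76
          = 6.02*10 + 1.76
          = 61.96 dB

Step 2 — oversampling processing gain:
G = 10*log10(OSR) = 10*log10(2) = 3.01 dB

Step 3 — total:
SQNR_total = 61.96 + 3.01 = 64.97 dB

Base SQNR = 61.96 dB; oversampled SQNR = 64.97 dB


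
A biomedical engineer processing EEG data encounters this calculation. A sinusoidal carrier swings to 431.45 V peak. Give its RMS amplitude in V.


RMS voltage for a sinusoidal waveform:
V_rms = V_peak / sqrt(2)
      = 431.45 / 1.414214
      = 305.081 V

305.081 V


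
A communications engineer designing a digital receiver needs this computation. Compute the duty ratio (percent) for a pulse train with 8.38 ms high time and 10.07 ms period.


Duty cycle as a percentage:
DC = (t_on / T) * 100
   = (8.38 / 10.07) * 100
   = 0.832175 * 100
   = 83.22 %

83.22 %


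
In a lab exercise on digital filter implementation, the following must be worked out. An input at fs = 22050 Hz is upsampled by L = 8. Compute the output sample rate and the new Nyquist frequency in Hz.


Step 1 — output sample rate after interpolation by L:
fs_out = L * fs_in = 8 * 22050 = 176400 Hz

Step 2 — Nyquist frequency of the output stream:
f_Nyq = fs_out / 2 = 176400 / 2 = 88200.0 Hz

fs_out = 176400 Hz; f_Nyquist = 88200.0 Hz


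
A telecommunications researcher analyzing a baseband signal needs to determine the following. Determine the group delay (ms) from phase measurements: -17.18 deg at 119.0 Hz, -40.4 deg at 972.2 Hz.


Group delay from phase difference:
tau = -d(phi)/d(omega)
d(phi) = -23.22 deg = -0.405265 rad
d(omega) = 2*pi*(972.2 - 119.0) = 5360.8137 rad/s
tau = -(-0.405265) / 5360.8137
    = 0.0756 ms

0.0756 ms


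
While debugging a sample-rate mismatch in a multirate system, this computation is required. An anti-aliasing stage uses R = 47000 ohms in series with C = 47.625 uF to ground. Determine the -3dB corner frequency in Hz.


Cutoff frequency of a first-order RC filter:
fc = 1 / (2 * pi * R * C)
C = 47.625 uF = 4.7625e-05 F
fc = 1 / (2 * pi * 47000 * 4.7625e-05)
   = 1 / 14.064124911958
   = 0.071103 Hz

0.071103 Hz


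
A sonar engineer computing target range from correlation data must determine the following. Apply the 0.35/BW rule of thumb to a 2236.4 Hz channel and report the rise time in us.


Rise time from bandwidth relationship:
tr = 0.35 / BW
   = 0.35 / 2236.4
   = 0.0001565015203 s
   = 156.5015 us

156.5015 us


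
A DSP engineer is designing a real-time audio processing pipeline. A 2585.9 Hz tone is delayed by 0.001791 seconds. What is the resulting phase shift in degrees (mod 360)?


Phase shift from frequency and time delay:
phi = 360 * f * t_delay
    = 360 * 2585.9 * 0.001791
    = 1667.28 degrees
    mod 360 = 227.28 degrees

227.28 degrees


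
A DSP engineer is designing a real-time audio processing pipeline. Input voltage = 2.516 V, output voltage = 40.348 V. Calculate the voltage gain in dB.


Voltage gain in dB:
G = 20 * log10(Vout / Vin)
  = 20 * log10(40.348 / 2.516)
  = 20 * log10(16.036566)
  = 20 * 1.205111
  = 24.1 dB

24.1 dB


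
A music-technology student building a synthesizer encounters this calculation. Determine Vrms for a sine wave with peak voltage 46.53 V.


RMS voltage for a sinusoidal waveform:
V_rms = V_peak / sqrt(2)
      = 46.53 / 1.414214
      = 32.902 V

32.902 V


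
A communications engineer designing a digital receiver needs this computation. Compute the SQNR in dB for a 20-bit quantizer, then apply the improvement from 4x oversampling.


Step 1 — baseline SQNR at Nyquist:
SQNR_base = 6.02*N + 1.76
          = 6.02*20 + 1.76
          = 122.16 dB

Step 2 — oversampling processing gain:
G = 10*log10(OSR) = 10*log10(4) = 6.02 dB

Step 3 — total:
SQNR_total = 122.16 + 6.02 = 128.18 dB

Base SQNR = 122.16 dB; oversampled SQNR = 128.18 dB


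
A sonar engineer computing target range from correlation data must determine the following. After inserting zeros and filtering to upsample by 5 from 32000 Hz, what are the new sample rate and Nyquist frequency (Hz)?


Step 1 — output sample rate after interpolation by L:
fs_out = L * fs_in = 5 * 32000 = 160000 Hz

Step 2 — Nyquist frequency of the output stream:
f_Nyq = fs_out / 2 = 160000 / 2 = 80000.0 Hz

fs_out = 160000 Hz; f_Nyquist = 80000.0 Hz


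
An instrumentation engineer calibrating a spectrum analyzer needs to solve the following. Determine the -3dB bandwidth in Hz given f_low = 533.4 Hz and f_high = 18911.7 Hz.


Bandwidth is the difference of -3dB frequencies:
BW = f_high - f_low
   = 18911.7 - 533.4
   = 18378.3 Hz

18378.3 Hz


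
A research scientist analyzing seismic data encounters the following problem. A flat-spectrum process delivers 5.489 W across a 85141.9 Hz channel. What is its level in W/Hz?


Power spectral density:
PSD = P / BW
    = 5.489 / 85141.9
    = 6.447e-05 W/Hz

6.447e-05 W/Hz


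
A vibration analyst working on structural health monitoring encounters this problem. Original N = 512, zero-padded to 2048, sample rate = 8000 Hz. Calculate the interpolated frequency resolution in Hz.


Frequency resolution after zero-padding:
N_padded = 512 * 4 = 2048
df = fs / N_padded
   = 8000 / 2048
   = 3.9062 Hz

3.9062 Hz


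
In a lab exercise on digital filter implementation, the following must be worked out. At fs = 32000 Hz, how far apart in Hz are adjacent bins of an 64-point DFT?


DFT frequency resolution:
df = fs / N
   = 32000 / 64
   = 500.0 Hz

500.0 Hz


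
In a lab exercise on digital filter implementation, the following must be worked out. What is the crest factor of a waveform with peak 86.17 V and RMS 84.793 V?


Crest factor is the ratio of peak to RMS:
CF = V_peak / V_rms
   = 86.17 / 84.793
   = 1.0162

1.0162


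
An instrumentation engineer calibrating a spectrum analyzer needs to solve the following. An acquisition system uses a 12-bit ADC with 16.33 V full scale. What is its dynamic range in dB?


Dynamic range from full-scale to LSB:
V_min = V_max / 2^bits = 16.33 / 2^12
DR = 20 * log10(V_max / V_min)
   = 20 * log10(2^12)
   = 20 * 12 * log10(2)
   = 72.25 dB

72.25 dB


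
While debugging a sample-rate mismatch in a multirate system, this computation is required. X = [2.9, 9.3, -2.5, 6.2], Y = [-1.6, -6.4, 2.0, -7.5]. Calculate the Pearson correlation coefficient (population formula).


Pearson correlation coefficient (population):
r = cov(X,Y) / (std(X) * std(Y))
Mean X = 3.975, Mean Y = -3.375
Cov(X,Y) = -15.499375
Std(X) = 4.369997, Std(Y) = 3.814692
r = -0.9298

-0.9298
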